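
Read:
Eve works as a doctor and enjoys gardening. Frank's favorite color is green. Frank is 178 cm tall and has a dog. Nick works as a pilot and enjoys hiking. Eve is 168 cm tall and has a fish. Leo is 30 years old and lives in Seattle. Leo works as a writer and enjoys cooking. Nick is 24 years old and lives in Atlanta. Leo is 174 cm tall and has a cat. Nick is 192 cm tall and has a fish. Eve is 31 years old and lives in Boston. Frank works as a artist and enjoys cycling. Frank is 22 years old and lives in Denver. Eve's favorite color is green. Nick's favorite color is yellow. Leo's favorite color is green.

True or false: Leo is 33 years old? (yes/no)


Leo is actually 30. no

no


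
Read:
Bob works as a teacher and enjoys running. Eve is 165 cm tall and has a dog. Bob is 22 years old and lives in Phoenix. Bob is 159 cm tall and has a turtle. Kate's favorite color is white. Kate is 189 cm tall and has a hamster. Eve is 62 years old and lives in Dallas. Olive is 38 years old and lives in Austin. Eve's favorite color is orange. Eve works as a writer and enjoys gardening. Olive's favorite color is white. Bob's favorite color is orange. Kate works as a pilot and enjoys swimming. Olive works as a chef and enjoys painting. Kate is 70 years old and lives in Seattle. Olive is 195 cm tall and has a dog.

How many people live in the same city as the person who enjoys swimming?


Person with hobby swimming is Kate, city Seattle. Count = 1

1


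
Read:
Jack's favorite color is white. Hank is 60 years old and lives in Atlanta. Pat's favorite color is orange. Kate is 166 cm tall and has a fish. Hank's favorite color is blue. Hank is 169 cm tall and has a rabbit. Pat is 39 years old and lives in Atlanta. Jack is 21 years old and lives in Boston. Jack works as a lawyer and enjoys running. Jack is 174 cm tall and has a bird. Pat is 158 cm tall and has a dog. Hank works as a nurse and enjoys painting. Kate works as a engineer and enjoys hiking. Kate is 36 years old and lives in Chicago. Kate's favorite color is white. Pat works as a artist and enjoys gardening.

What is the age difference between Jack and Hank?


|21 - 60| = 39

39


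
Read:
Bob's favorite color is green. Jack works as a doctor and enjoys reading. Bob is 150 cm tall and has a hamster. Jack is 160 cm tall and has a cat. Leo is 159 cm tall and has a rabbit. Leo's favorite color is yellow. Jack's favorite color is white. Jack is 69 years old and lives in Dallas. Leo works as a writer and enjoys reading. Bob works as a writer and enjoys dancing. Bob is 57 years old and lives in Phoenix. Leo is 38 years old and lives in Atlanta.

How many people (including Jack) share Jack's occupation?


Jack is a doctor. Count = 1

1


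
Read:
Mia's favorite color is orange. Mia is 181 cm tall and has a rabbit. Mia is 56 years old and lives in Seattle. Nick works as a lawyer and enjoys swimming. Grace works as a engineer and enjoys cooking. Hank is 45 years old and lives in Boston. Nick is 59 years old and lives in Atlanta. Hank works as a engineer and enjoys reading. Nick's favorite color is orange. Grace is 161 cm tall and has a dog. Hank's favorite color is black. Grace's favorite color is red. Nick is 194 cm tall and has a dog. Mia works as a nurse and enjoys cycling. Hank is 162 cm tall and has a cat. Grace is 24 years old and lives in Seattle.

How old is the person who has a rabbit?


Person with rabbit is Mia, age 56

56


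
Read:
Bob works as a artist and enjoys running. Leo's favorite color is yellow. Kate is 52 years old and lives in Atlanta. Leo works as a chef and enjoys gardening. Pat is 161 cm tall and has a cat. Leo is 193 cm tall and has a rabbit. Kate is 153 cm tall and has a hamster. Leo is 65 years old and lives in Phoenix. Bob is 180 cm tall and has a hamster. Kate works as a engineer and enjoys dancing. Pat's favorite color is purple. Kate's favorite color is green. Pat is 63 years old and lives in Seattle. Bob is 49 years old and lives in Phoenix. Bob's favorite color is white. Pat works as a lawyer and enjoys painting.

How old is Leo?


Leo is 65 years old

65


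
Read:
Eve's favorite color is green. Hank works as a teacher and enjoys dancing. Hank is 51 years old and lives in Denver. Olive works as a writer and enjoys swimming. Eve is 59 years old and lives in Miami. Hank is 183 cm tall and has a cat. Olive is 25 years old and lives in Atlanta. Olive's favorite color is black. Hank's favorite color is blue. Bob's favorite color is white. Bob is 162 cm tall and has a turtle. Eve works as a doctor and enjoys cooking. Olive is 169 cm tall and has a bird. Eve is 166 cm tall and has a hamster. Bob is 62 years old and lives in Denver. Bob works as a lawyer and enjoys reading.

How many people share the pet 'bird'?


Count: 1

1


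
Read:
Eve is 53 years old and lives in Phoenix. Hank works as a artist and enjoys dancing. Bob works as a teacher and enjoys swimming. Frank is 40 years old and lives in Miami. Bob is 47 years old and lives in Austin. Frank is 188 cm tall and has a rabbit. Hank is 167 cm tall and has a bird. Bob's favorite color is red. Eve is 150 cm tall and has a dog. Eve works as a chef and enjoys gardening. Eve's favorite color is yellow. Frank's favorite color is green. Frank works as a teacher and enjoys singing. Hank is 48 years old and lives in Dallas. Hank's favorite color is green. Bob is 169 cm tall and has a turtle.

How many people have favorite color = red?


Count: 1

1


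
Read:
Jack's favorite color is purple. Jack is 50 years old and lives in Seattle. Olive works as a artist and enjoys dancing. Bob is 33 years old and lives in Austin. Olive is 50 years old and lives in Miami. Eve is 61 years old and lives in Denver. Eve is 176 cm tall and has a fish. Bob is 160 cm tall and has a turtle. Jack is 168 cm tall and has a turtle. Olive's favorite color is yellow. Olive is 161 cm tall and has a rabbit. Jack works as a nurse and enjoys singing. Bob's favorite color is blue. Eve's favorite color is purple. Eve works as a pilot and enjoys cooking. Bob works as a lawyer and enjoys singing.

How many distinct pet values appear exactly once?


Unique pet values: 2

2


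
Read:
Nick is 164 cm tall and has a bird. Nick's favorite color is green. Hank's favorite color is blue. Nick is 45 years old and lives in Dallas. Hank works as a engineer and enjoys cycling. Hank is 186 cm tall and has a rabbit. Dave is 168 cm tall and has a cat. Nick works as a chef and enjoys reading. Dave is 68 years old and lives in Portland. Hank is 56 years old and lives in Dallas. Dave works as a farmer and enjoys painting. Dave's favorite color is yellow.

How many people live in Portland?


Count in Portland: 1

1


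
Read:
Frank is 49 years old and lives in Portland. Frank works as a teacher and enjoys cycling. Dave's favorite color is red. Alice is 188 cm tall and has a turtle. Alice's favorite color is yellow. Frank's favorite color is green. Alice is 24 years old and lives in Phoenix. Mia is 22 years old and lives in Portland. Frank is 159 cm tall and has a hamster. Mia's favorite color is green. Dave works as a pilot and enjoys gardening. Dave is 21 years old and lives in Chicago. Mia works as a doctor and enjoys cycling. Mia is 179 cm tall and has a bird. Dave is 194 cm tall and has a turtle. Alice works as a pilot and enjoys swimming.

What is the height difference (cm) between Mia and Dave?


|179 - 194| = 15

15


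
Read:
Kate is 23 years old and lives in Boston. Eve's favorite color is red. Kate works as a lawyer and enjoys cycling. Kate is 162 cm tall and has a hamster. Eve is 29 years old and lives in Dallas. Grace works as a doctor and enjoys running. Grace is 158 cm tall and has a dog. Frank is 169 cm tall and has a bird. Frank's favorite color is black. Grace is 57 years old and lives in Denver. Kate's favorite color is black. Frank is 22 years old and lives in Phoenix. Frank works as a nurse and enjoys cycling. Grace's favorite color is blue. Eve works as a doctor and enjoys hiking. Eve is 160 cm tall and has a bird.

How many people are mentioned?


People: Kate, Eve, Grace, Frank. Count = 4

4


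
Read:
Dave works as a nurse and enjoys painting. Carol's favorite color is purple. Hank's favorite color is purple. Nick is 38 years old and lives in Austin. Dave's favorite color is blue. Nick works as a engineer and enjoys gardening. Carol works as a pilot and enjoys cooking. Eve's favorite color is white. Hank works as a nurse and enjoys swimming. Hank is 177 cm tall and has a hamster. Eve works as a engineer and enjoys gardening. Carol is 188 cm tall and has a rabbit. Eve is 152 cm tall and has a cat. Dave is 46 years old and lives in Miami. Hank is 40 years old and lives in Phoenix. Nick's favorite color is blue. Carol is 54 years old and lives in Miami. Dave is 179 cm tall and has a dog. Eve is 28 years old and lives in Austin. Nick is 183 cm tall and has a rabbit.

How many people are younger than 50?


Filter: 4

4


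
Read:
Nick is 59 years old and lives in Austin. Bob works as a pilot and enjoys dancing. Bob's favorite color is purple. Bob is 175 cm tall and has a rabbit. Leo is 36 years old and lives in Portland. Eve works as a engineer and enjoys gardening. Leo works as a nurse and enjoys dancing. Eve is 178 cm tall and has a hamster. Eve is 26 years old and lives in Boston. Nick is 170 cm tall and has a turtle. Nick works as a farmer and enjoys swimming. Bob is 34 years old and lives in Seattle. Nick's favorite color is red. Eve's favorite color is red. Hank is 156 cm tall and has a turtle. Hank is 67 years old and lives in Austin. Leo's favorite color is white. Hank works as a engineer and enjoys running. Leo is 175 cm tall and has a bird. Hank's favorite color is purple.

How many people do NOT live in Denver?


Not in Denver: 5

5


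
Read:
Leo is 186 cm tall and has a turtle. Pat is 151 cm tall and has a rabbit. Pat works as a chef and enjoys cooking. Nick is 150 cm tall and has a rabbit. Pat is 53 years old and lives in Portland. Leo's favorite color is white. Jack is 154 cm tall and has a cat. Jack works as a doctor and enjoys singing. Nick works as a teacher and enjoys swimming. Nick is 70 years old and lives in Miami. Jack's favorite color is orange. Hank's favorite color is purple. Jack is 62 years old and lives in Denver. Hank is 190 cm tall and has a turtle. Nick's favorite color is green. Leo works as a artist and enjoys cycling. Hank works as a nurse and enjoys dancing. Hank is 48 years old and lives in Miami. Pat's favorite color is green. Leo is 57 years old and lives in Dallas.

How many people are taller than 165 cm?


Taller than 165: 2

2


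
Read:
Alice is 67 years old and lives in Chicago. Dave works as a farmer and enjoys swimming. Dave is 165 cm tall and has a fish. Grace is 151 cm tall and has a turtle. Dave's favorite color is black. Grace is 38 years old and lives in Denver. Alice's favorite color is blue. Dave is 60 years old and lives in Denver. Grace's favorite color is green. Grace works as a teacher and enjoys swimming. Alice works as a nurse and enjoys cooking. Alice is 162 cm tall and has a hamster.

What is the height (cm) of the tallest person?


Tallest: Dave at 165 cm

165


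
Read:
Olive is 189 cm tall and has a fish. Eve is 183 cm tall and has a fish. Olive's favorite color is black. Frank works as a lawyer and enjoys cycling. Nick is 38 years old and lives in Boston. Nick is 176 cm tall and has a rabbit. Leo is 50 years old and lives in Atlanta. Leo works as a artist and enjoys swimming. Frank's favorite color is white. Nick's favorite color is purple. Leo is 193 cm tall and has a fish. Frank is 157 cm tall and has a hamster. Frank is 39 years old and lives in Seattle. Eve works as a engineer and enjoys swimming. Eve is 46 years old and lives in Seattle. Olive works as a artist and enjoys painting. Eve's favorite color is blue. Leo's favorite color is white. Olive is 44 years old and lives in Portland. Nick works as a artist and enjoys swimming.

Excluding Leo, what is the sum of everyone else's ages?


Sum (excluding Leo): 167

167


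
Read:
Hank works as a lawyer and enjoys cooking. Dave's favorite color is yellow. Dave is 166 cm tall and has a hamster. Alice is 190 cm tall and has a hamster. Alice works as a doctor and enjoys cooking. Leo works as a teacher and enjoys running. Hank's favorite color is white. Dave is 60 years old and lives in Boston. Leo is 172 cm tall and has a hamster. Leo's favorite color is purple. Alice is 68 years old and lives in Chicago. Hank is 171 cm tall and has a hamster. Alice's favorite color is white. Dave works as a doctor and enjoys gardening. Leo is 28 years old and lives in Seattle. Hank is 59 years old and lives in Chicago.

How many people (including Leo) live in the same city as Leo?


Leo lives in Seattle. Count = 1

1


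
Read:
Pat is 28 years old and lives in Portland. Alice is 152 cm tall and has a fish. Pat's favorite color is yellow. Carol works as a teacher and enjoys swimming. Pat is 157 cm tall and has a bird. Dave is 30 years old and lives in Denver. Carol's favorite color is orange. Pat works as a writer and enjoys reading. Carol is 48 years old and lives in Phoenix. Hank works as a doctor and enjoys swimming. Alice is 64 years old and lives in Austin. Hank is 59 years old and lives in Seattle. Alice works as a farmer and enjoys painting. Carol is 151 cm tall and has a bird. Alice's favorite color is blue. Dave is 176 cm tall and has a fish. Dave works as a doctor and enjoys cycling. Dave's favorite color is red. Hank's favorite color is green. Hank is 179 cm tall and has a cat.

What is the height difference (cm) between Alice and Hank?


|152 - 179| = 27

27


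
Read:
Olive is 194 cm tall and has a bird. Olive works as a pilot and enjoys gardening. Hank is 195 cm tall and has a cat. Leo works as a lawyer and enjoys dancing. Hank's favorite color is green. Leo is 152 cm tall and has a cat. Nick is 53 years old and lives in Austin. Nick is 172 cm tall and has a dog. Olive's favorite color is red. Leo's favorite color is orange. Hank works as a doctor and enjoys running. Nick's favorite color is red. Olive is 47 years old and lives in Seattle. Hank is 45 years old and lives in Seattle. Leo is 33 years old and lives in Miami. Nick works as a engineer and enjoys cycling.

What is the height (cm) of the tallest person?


Tallest: Hank at 195 cm

195


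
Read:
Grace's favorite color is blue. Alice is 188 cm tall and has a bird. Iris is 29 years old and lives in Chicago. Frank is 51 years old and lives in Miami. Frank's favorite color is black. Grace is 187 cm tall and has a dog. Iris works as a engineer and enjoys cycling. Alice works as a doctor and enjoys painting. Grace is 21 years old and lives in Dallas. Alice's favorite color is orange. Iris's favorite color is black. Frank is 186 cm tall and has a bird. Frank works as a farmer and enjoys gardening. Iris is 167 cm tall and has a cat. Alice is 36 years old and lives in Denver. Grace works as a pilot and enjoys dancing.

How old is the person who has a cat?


Person with cat is Iris, age 29

29


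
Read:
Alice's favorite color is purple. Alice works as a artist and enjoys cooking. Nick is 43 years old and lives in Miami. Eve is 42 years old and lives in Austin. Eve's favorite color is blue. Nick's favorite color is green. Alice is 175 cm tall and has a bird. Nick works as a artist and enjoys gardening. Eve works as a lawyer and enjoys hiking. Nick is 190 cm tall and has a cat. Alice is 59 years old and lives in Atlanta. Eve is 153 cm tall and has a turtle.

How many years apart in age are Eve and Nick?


42 vs 43, diff = 1

1


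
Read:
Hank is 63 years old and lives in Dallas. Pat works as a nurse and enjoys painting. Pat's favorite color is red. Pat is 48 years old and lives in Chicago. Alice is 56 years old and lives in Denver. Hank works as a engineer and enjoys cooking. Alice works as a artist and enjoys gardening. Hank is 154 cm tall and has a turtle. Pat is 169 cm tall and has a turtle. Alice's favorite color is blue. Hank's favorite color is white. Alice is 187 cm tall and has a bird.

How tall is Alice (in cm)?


Alice is 187 cm tall

187


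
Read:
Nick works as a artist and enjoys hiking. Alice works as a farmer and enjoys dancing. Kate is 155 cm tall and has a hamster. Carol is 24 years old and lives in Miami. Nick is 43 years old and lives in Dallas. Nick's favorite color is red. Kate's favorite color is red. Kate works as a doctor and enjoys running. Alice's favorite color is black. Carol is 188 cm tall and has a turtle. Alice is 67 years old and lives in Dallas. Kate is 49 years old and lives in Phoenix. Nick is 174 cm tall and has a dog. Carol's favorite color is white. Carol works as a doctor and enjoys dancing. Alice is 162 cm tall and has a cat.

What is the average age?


Sum=183, n=4, avg=45.75

45.75


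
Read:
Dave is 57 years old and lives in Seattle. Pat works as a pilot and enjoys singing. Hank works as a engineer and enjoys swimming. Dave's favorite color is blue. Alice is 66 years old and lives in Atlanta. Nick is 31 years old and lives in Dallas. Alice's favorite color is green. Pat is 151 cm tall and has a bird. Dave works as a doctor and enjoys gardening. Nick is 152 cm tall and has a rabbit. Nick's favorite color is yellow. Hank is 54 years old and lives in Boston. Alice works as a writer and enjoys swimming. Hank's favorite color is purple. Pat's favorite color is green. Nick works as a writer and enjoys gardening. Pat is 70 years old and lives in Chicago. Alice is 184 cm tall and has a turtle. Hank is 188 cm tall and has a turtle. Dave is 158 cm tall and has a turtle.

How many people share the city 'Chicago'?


Count: 1

1


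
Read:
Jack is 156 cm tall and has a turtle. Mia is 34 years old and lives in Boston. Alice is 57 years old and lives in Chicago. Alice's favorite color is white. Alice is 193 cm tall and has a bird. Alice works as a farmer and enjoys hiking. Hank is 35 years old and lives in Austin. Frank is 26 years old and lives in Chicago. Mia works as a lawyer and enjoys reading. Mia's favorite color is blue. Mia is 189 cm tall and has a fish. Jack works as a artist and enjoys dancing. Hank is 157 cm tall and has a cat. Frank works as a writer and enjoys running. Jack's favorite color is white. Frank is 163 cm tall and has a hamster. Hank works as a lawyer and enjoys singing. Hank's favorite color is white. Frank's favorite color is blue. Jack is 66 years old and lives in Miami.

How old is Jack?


Jack is 66 years old

66


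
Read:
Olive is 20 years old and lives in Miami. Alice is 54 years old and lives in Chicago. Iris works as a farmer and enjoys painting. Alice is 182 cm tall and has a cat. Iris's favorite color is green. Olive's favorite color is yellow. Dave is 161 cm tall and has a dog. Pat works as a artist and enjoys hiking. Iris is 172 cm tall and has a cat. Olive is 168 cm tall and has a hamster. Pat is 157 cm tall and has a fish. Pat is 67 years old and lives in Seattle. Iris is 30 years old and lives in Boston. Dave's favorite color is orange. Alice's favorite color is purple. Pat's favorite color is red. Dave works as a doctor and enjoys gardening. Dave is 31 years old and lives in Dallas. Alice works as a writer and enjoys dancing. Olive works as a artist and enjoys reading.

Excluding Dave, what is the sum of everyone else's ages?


Sum (excluding Dave): 171

171


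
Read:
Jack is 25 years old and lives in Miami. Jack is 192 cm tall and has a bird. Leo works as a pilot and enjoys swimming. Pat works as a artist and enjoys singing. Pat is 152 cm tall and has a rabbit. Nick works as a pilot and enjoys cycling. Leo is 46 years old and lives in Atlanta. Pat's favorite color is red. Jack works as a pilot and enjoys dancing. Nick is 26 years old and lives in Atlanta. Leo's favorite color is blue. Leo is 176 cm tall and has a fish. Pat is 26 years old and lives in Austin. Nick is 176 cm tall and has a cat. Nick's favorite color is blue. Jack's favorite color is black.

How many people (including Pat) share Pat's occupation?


Pat is a artist. Count = 1

1


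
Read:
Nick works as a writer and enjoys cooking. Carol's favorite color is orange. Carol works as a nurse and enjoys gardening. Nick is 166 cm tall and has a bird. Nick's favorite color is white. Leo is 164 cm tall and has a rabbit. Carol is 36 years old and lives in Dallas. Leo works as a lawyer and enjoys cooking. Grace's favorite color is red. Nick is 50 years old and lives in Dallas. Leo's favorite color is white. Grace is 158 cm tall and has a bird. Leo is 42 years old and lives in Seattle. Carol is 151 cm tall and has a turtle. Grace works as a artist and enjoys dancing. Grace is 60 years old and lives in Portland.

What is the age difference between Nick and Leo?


|50 - 42| = 8

8


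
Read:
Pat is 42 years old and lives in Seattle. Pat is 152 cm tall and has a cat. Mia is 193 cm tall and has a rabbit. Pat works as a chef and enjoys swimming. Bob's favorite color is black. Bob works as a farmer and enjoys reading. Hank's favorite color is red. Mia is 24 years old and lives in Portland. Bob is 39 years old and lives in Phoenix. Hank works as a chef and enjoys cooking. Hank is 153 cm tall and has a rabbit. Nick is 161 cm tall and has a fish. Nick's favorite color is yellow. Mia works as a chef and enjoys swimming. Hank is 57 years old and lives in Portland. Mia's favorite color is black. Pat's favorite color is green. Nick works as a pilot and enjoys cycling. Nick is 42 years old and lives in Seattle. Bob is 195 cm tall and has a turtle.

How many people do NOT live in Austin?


Not in Austin: 5

5


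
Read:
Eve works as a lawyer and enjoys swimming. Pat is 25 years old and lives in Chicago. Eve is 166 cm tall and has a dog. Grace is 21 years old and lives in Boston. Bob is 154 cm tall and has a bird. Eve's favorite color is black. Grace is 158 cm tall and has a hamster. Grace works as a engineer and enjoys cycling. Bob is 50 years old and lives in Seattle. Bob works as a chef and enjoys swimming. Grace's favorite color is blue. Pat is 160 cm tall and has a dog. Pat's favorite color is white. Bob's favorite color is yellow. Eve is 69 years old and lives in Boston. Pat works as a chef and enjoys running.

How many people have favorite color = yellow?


Count: 1

1


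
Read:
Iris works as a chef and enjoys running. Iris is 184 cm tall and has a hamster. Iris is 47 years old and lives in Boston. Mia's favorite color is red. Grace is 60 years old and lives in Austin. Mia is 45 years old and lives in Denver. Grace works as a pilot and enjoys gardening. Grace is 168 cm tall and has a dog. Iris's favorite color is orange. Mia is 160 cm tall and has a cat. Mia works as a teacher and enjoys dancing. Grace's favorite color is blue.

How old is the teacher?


The teacher is Mia, age 45

45


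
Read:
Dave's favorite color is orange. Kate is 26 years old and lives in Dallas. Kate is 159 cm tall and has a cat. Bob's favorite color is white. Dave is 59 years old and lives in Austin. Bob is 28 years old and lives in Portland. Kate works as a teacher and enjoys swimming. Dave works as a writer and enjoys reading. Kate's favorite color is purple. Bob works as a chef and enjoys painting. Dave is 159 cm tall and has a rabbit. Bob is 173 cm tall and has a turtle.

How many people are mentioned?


People: Dave, Kate, Bob. Count = 3

3


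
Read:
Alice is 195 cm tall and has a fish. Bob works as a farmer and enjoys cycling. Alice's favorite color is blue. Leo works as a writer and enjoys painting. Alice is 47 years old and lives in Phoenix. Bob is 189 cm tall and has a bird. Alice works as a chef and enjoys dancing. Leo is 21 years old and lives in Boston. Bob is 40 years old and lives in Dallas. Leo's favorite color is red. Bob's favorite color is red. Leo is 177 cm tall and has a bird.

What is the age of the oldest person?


Oldest: Alice at 47

47


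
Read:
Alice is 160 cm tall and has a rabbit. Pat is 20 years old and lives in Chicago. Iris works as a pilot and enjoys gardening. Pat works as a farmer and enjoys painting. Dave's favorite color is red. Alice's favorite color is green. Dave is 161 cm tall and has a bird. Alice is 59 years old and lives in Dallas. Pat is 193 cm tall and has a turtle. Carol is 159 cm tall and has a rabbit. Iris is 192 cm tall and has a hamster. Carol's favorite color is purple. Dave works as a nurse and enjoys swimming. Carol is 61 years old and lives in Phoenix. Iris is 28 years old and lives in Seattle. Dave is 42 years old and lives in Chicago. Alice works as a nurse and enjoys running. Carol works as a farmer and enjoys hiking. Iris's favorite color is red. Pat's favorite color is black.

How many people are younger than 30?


Filter: 2

2


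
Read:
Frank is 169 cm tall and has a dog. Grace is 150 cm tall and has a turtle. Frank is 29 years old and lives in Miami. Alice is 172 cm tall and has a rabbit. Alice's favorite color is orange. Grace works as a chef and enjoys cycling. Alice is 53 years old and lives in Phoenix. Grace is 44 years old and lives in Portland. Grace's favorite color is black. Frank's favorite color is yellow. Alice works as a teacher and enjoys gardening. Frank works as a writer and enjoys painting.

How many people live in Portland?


Count in Portland: 1

1


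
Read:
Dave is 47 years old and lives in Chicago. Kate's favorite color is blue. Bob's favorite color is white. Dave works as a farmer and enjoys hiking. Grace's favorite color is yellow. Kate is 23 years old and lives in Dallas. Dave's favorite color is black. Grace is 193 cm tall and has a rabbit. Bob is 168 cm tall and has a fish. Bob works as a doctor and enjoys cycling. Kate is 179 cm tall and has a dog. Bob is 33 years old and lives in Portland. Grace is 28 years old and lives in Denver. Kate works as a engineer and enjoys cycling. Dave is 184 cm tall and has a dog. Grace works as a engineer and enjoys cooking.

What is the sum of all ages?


23+47+28+33 = 131

131


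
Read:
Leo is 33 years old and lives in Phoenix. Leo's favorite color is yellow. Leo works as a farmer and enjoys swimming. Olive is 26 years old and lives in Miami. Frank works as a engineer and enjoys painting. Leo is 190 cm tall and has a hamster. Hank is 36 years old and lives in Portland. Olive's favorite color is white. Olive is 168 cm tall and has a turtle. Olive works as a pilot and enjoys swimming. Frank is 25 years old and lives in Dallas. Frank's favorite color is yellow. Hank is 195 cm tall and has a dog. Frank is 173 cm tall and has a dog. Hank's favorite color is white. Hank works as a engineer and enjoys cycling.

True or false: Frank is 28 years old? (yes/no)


Frank is actually 25. no

no


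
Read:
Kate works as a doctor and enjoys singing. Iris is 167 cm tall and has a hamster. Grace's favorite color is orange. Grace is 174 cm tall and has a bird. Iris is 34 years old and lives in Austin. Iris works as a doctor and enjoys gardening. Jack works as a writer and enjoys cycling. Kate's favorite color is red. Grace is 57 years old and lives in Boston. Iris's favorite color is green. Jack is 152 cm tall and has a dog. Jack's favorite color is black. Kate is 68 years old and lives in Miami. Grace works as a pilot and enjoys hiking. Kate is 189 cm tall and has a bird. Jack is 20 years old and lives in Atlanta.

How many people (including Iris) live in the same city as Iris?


Iris lives in Austin. Count = 1

1


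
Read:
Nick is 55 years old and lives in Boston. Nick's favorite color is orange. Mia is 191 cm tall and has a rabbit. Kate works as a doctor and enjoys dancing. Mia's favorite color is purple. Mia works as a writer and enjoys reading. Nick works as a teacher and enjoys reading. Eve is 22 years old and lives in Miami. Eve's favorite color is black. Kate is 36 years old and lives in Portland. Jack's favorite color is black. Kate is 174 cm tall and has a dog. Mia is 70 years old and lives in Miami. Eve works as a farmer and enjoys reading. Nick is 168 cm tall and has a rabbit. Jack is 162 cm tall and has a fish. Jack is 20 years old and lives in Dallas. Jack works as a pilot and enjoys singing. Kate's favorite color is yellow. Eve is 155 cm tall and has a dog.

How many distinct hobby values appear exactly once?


Unique hobby values: 2

2


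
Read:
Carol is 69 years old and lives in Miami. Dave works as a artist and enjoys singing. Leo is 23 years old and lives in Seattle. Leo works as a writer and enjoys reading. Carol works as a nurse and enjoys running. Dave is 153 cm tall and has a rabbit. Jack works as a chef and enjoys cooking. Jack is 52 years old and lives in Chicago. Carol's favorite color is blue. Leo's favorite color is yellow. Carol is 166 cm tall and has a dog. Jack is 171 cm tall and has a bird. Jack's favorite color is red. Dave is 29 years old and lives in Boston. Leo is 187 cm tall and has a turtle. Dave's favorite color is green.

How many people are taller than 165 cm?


Taller than 165: 3

3


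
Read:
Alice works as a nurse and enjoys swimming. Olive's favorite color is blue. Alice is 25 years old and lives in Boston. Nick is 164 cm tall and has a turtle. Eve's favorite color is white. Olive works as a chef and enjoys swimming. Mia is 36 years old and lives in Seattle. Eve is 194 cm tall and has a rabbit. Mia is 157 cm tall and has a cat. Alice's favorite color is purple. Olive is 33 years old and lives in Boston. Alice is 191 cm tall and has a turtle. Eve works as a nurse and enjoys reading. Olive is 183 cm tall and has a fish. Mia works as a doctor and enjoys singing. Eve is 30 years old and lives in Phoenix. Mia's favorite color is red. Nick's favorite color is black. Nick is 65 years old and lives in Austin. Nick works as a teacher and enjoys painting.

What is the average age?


Sum=189, n=5, avg=37.8

37.8


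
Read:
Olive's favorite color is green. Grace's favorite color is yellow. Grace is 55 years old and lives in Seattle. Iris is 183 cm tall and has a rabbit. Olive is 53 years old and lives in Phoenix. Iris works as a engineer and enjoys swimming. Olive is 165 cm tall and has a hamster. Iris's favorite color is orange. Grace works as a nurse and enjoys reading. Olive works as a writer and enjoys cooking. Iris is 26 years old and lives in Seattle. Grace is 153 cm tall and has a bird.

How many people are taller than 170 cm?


Taller than 170: 1

1


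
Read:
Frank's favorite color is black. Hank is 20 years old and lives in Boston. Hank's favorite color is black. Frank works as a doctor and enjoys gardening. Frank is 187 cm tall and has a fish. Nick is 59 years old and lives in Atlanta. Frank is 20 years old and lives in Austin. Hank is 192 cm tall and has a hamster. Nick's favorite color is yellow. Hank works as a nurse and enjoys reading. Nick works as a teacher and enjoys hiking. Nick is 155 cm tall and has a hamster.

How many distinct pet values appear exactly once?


Unique pet values: 1

1


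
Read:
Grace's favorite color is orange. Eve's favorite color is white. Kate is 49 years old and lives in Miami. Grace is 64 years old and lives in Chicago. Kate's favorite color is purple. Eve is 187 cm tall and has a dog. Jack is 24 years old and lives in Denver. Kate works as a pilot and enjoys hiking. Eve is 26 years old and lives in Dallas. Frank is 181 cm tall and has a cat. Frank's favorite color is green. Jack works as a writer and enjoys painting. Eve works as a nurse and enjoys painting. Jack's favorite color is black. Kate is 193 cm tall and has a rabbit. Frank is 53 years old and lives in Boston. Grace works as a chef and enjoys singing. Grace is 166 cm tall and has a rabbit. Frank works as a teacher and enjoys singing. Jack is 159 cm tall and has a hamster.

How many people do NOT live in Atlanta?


Not in Atlanta: 5

5


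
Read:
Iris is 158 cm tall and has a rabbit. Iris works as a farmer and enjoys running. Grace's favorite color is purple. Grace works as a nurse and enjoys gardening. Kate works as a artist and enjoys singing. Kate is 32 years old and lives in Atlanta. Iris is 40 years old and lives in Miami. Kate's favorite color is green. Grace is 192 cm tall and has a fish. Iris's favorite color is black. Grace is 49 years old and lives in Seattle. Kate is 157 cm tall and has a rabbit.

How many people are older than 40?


Filter: 1

1


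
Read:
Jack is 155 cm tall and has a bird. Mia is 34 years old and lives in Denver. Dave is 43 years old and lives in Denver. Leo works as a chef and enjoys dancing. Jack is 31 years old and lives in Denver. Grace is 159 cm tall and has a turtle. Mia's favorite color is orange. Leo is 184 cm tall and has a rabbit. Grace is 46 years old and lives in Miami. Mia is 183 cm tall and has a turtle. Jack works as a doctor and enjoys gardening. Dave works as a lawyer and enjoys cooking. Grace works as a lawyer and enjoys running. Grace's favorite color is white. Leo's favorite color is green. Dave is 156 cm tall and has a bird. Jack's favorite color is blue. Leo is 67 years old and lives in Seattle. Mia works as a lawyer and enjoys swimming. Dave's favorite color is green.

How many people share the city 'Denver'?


Count: 3

3


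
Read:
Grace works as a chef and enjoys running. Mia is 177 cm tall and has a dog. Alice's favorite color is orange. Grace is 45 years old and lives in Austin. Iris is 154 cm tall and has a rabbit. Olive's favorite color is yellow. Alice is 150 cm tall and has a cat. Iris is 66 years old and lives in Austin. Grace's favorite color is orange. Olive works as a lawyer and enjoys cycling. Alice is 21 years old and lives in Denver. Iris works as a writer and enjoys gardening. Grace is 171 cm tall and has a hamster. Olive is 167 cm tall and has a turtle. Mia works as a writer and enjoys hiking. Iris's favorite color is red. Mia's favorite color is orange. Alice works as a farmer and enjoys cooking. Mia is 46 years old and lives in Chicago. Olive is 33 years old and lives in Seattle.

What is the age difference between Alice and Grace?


|21 - 45| = 24

24


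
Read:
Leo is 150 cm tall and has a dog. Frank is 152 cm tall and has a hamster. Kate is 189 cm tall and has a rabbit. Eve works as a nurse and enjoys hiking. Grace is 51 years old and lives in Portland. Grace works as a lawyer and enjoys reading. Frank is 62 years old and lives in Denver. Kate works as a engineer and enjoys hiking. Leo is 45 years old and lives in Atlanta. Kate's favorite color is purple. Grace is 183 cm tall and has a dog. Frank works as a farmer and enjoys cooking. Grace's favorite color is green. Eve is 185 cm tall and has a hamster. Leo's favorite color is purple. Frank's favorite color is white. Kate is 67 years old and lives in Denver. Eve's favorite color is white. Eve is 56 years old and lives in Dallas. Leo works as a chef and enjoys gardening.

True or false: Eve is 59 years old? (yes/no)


Eve is actually 56. no

no


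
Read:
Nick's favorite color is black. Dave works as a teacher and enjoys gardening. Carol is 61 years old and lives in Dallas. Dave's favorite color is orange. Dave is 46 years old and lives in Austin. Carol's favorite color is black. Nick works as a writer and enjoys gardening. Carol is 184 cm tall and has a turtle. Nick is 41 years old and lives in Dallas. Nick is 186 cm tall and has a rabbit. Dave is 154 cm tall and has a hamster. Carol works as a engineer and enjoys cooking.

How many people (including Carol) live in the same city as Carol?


Carol lives in Dallas. Count = 2

2


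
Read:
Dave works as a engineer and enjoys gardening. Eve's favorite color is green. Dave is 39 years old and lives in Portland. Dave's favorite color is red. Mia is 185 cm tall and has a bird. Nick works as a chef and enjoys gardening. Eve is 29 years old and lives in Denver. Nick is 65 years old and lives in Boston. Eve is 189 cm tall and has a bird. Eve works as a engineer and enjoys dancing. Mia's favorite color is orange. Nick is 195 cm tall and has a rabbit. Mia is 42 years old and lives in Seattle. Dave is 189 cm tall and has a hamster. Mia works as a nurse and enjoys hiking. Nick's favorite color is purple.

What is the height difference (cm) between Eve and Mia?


|189 - 185| = 4

4


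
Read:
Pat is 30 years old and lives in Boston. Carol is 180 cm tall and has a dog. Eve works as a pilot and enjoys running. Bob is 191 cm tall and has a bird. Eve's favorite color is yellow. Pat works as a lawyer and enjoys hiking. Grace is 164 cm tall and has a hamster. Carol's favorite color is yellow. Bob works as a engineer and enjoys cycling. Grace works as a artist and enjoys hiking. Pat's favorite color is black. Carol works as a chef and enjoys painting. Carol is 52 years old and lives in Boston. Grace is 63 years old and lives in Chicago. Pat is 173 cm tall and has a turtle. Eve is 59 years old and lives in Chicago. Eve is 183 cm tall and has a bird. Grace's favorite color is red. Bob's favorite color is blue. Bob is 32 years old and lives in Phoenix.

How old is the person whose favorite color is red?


Person with favorite color=red is Grace, age 63

63


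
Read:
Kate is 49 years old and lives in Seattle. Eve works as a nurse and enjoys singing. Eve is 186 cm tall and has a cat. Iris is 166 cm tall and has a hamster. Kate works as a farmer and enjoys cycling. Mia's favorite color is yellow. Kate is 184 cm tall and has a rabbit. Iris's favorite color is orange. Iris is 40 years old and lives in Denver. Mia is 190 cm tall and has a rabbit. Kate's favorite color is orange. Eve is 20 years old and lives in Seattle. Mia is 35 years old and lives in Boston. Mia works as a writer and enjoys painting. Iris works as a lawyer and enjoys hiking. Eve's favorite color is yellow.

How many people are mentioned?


People: Mia, Eve, Kate, Iris. Count = 4

4


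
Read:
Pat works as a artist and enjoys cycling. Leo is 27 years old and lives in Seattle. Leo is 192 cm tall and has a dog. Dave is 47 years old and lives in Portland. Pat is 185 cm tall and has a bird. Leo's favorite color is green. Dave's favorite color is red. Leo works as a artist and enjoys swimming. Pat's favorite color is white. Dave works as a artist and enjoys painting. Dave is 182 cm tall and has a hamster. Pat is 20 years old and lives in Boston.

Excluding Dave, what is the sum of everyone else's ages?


Sum (excluding Dave): 47

47


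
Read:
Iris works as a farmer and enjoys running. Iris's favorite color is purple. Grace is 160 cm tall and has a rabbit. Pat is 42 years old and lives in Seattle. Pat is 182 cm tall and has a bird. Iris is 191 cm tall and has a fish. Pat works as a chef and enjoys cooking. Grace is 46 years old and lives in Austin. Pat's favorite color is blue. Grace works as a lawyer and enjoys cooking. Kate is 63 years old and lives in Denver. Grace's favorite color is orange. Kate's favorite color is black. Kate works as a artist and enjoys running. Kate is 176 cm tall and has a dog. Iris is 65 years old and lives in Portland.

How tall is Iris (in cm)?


Iris is 191 cm tall

191


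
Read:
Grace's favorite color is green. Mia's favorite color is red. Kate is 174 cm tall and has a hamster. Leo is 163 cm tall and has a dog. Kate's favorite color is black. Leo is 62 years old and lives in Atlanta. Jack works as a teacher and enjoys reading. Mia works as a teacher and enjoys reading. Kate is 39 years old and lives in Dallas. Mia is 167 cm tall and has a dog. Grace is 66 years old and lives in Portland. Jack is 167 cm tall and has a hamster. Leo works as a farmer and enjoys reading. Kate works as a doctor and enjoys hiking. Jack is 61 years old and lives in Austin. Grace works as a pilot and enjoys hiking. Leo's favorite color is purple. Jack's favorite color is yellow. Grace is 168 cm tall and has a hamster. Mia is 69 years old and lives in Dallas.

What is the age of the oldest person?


Oldest: Mia at 69

69


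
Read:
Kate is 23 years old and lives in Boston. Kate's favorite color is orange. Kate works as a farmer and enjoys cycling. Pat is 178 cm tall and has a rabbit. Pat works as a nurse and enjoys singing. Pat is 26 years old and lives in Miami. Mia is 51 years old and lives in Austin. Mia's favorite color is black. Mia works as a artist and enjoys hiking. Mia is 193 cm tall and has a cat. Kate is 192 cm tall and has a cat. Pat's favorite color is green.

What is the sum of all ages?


26+23+51 = 100

100
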